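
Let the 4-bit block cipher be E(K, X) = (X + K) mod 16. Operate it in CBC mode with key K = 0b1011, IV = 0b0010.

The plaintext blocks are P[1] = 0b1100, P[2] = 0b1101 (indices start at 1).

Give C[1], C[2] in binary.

C[1] = 0b1001, C[2] = 0b1111

CBC encryption: C_i = E(K, P_i ⊕ C_{i−1}), with C_{0} = IV.
C[1]: P[1] ⊕ 0b0010 = 0b1110; E(K, 0b1110) = 0b1001.
C[2]: P[2] ⊕ 0b1001 = 0b0100; E(K, 0b0100) = 0b1111.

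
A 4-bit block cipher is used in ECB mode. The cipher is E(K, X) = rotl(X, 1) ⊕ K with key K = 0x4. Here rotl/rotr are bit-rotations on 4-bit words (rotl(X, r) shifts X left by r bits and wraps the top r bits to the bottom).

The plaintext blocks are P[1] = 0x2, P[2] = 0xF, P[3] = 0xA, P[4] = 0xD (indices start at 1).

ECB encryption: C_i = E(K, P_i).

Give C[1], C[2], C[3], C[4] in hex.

C[1]: E(K, 0x2) = 0x0.
C[2]: E(K, 0xF) = 0xB.
C[3]: E(K, 0xA) = 0x1.
C[4]: E(K, 0xD) = 0xF.

C[1] = 0x0, C[2] = 0xB, C[3] = 0x1, C[4] = 0xF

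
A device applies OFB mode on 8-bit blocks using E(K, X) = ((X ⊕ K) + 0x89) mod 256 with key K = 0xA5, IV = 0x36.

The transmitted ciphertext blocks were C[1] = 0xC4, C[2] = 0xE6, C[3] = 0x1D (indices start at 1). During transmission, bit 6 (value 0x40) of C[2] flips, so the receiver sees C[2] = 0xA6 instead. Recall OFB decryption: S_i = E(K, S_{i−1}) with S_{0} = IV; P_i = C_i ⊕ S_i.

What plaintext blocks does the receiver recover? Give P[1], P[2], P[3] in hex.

Only C[2] changed, to 0xA6. In OFB, a change in C_i flips the same bit in P_i only; the keystream is unaffected. Decrypting the received ciphertext:
P[1]: S = E(K, 0x36) = 0x1C; 0xC4 ⊕ 0x1C = 0xD8.
P[2]: S = E(K, 0x1C) = 0x42; 0xA6 ⊕ 0x42 = 0xE4.
P[3]: S = E(K, 0x42) = 0x70; 0x1D ⊕ 0x70 = 0x6D.
Blocks that differ from the original plaintext: P[2].

P[1] = 0xD8, P[2] = 0xE4, P[3] = 0x6D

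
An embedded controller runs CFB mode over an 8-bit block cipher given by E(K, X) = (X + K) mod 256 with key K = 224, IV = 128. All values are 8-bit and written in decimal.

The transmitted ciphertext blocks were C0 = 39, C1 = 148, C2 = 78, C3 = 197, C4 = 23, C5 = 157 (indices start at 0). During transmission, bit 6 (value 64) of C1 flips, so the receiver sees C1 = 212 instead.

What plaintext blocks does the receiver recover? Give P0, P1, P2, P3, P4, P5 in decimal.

P0 = 71, P1 = 211, P2 = 250, P3 = 235, P4 = 178, P5 = 106

CFB decryption: P_i = C_i ⊕ E(K, C_{i−1}), with C_{−1} = IV.
Only C1 changed, to 212. In CFB, a change in C_i flips the same bit in P_i and garbles P_{i+1}. Decrypting the received ciphertext:
P0: E(K, 128) = 96; 39 ⊕ 96 = 71.
P1: E(K, 39) = 7; 212 ⊕ 7 = 211.
P2: E(K, 212) = 180; 78 ⊕ 180 = 250.
P3: E(K, 78) = 46; 197 ⊕ 46 = 235.
P4: E(K, 197) = 165; 23 ⊕ 165 = 178.
P5: E(K, 23) = 247; 157 ⊕ 247 = 106.
Blocks that differ from the original plaintext: P1, P2.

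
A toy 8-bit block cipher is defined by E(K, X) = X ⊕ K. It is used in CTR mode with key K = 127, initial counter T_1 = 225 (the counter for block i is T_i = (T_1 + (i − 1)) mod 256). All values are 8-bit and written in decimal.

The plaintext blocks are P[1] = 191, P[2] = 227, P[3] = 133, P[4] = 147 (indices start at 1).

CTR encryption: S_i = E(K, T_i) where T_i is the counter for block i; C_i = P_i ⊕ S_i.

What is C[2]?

C[2] = 126

C[1]: T = 225, S = E(K, T) = 158; 191 ⊕ 158 = 33.
C[2]: T = 226, S = E(K, T) = 157; 227 ⊕ 157 = 126.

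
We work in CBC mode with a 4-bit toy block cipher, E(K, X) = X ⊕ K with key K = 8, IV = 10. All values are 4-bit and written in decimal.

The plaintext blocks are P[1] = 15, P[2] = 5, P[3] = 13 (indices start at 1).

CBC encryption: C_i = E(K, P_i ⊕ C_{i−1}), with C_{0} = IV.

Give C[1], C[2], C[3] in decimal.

C[1] = 13, C[2] = 0, C[3] = 5

C[1]: P[1] ⊕ 10 = 5; E(K, 5) = 13.
C[2]: P[2] ⊕ 13 = 8; E(K, 8) = 0.
C[3]: P[3] ⊕ 0 = 13; E(K, 13) = 5.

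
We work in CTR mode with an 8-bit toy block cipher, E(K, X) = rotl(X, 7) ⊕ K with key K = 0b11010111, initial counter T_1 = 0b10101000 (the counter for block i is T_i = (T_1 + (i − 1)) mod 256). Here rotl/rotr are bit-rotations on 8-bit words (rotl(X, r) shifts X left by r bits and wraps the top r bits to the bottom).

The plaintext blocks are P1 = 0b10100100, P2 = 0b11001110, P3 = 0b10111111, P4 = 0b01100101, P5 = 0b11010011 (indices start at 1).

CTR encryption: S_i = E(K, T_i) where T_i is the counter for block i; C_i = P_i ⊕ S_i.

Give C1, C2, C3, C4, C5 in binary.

C1 = 0b00100111, C2 = 0b11001101, C3 = 0b00111101, C4 = 0b01100111, C5 = 0b01010010

C1: T = 0b10101000, S = E(K, T) = 0b10000011; 0b10100100 ⊕ 0b10000011 = 0b00100111.
C2: T = 0b10101001, S = E(K, T) = 0b00000011; 0b11001110 ⊕ 0b00000011 = 0b11001101.
C3: T = 0b10101010, S = E(K, T) = 0b10000010; 0b10111111 ⊕ 0b10000010 = 0b00111101.
C4: T = 0b10101011, S = E(K, T) = 0b00000010; 0b01100101 ⊕ 0b00000010 = 0b01100111.
C5: T = 0b10101100, S = E(K, T) = 0b10000001; 0b11010011 ⊕ 0b10000001 = 0b01010010.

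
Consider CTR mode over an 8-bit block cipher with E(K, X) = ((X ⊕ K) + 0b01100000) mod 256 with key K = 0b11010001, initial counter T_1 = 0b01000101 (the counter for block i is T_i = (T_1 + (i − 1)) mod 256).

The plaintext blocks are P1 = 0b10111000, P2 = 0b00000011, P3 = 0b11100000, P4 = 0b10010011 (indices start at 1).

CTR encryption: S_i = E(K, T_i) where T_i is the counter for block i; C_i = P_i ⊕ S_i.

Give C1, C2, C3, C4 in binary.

C1: T = 0b01000101, S = E(K, T) = 0b11110100; 0b10111000 ⊕ 0b11110100 = 0b01001100.
C2: T = 0b01000110, S = E(K, T) = 0b11110111; 0b00000011 ⊕ 0b11110111 = 0b11110100.
C3: T = 0b01000111, S = E(K, T) = 0b11110110; 0b11100000 ⊕ 0b11110110 = 0b00010110.
C4: T = 0b01001000, S = E(K, T) = 0b11111001; 0b10010011 ⊕ 0b11111001 = 0b01101010.

C1 = 0b01001100, C2 = 0b11110100, C3 = 0b00010110, C4 = 0b01101010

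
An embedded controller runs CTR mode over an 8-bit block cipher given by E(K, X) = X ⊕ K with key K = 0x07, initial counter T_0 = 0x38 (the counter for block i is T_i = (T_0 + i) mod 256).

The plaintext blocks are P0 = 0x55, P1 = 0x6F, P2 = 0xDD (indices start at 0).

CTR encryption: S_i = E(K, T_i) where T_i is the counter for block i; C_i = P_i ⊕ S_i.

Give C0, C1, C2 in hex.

C0 = 0x6A, C1 = 0x51, C2 = 0xE0

C0: T = 0x38, S = E(K, T) = 0x3F; 0x55 ⊕ 0x3F = 0x6A.
C1: T = 0x39, S = E(K, T) = 0x3E; 0x6F ⊕ 0x3E = 0x51.
C2: T = 0x3A, S = E(K, T) = 0x3D; 0xDD ⊕ 0x3D = 0xE0.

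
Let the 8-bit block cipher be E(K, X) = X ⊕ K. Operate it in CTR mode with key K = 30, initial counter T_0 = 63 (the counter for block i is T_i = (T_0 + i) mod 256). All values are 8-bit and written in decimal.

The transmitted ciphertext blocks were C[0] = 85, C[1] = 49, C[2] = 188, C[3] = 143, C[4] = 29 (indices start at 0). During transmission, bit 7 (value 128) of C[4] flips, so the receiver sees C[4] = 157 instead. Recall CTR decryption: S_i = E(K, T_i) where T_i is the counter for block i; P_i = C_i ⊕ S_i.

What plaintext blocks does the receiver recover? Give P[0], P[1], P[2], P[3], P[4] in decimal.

P[0] = 116, P[1] = 111, P[2] = 227, P[3] = 211, P[4] = 192

Only C[4] changed, to 157. In CTR, a change in C_i flips the same bit in P_i only; the keystream is unaffected. Decrypting the received ciphertext:
P[0]: T = 63, S = E(K, T) = 33; 85 ⊕ 33 = 116.
P[1]: T = 64, S = E(K, T) = 94; 49 ⊕ 94 = 111.
P[2]: T = 65, S = E(K, T) = 95; 188 ⊕ 95 = 227.
P[3]: T = 66, S = E(K, T) = 92; 143 ⊕ 92 = 211.
P[4]: T = 67, S = E(K, T) = 93; 157 ⊕ 93 = 192.
Blocks that differ from the original plaintext: P[4].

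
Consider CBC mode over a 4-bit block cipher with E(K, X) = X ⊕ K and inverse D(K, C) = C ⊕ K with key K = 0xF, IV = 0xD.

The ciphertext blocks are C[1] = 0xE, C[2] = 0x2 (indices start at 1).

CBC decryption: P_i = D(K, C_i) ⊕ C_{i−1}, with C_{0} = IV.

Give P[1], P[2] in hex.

P[1] = 0xC, P[2] = 0x3

P[1]: D(K, 0xE) = 0x1; 0x1 ⊕ 0xD = 0xC.
P[2]: D(K, 0x2) = 0xD; 0xD ⊕ 0xE = 0x3.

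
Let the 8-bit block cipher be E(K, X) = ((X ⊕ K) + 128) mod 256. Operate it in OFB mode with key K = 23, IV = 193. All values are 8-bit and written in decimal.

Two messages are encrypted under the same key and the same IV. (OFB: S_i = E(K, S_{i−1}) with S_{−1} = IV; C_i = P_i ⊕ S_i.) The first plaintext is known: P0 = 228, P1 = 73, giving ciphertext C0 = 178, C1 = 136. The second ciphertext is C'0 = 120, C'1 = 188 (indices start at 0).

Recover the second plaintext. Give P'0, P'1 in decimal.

P'0 = 46, P'1 = 125

In OFB with a reused IV, both messages share the same keystream S_i, so C_i ⊕ C'_i = P_i ⊕ P'_i and thus P'_i = P_i ⊕ C_i ⊕ C'_i.
P'0: 228 ⊕ 178 ⊕ 120 = 46.
P'1: 73 ⊕ 136 ⊕ 188 = 125.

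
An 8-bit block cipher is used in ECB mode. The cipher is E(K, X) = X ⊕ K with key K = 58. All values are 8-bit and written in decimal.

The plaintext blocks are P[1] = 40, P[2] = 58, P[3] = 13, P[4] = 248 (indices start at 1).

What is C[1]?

C[1] = 18

ECB encryption: C_i = E(K, P_i).
C[1]: E(K, 40) = 18.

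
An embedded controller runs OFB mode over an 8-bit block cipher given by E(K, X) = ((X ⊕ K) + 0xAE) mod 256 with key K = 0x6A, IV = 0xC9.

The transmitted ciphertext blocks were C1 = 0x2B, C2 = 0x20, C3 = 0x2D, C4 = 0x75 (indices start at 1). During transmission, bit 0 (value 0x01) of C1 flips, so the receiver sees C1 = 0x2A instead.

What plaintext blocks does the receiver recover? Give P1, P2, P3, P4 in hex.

OFB decryption: S_i = E(K, S_{i−1}) with S_{0} = IV; P_i = C_i ⊕ S_i.
Only C1 changed, to 0x2A. In OFB, a change in C_i flips the same bit in P_i only; the keystream is unaffected. Decrypting the received ciphertext:
P1: S = E(K, 0xC9) = 0x51; 0x2A ⊕ 0x51 = 0x7B.
P2: S = E(K, 0x51) = 0xE9; 0x20 ⊕ 0xE9 = 0xC9.
P3: S = E(K, 0xE9) = 0x31; 0x2D ⊕ 0x31 = 0x1C.
P4: S = E(K, 0x31) = 0x09; 0x75 ⊕ 0x09 = 0x7C.
Blocks that differ from the original plaintext: P1.

P1 = 0x7B, P2 = 0xC9, P3 = 0x1C, P4 = 0x7C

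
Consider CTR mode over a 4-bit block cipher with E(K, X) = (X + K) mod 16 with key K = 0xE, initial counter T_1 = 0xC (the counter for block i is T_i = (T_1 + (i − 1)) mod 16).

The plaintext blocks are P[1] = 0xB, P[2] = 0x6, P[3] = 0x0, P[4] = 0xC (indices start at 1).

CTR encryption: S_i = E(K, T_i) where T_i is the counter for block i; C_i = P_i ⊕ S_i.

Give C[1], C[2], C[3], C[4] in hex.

C[1]: T = 0xC, S = E(K, T) = 0xA; 0xB ⊕ 0xA = 0x1.
C[2]: T = 0xD, S = E(K, T) = 0xB; 0x6 ⊕ 0xB = 0xD.
C[3]: T = 0xE, S = E(K, T) = 0xC; 0x0 ⊕ 0xC = 0xC.
C[4]: T = 0xF, S = E(K, T) = 0xD; 0xC ⊕ 0xD = 0x1.

C[1] = 0x1, C[2] = 0xD, C[3] = 0xC, C[4] = 0x1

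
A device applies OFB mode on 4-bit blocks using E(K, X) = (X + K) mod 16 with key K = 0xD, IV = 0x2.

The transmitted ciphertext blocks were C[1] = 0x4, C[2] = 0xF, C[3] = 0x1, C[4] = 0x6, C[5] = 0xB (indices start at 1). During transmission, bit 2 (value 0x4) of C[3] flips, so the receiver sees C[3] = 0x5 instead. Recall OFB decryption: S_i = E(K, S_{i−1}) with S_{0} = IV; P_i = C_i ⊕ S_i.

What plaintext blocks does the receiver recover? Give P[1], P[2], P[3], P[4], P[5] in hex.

Only C[3] changed, to 0x5. In OFB, a change in C_i flips the same bit in P_i only; the keystream is unaffected. Decrypting the received ciphertext:
P[1]: S = E(K, 0x2) = 0xF; 0x4 ⊕ 0xF = 0xB.
P[2]: S = E(K, 0xF) = 0xC; 0xF ⊕ 0xC = 0x3.
P[3]: S = E(K, 0xC) = 0x9; 0x5 ⊕ 0x9 = 0xC.
P[4]: S = E(K, 0x9) = 0x6; 0x6 ⊕ 0x6 = 0x0.
P[5]: S = E(K, 0x6) = 0x3; 0xB ⊕ 0x3 = 0x8.
Blocks that differ from the original plaintext: P[3].

P[1] = 0xB, P[2] = 0x3, P[3] = 0xC, P[4] = 0x0, P[5] = 0x8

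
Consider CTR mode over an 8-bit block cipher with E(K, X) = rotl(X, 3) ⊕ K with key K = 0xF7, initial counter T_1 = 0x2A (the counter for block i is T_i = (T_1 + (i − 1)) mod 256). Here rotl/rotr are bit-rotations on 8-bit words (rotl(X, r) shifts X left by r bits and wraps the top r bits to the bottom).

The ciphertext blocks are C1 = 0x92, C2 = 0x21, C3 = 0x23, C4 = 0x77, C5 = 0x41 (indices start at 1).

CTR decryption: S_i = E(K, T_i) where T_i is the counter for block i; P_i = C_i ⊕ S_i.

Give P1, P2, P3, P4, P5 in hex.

P1: T = 0x2A, S = E(K, T) = 0xA6; 0x92 ⊕ 0xA6 = 0x34.
P2: T = 0x2B, S = E(K, T) = 0xAE; 0x21 ⊕ 0xAE = 0x8F.
P3: T = 0x2C, S = E(K, T) = 0x96; 0x23 ⊕ 0x96 = 0xB5.
P4: T = 0x2D, S = E(K, T) = 0x9E; 0x77 ⊕ 0x9E = 0xE9.
P5: T = 0x2E, S = E(K, T) = 0x86; 0x41 ⊕ 0x86 = 0xC7.

P1 = 0x34, P2 = 0x8F, P3 = 0xB5, P4 = 0xE9, P5 = 0xC7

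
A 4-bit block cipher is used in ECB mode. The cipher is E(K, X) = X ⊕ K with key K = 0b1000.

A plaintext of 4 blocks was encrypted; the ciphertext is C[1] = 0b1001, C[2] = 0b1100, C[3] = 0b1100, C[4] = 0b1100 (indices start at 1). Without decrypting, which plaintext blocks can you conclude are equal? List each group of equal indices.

ECB encrypts each block independently with the same key, so equal ciphertext blocks imply equal plaintext blocks.
C[2] = C[3] = C[4] = 0b1100, so P[2] = P[3] = P[4].

P[2] = P[3] = P[4]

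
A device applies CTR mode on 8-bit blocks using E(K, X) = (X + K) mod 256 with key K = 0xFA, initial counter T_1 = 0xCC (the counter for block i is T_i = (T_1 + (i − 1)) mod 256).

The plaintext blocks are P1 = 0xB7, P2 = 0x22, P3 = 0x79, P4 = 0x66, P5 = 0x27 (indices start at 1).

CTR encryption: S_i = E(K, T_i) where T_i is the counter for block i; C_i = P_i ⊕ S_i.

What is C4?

C1: T = 0xCC, S = E(K, T) = 0xC6; 0xB7 ⊕ 0xC6 = 0x71.
C2: T = 0xCD, S = E(K, T) = 0xC7; 0x22 ⊕ 0xC7 = 0xE5.
C3: T = 0xCE, S = E(K, T) = 0xC8; 0x79 ⊕ 0xC8 = 0xB1.
C4: T = 0xCF, S = E(K, T) = 0xC9; 0x66 ⊕ 0xC9 = 0xAF.

C4 = 0xAF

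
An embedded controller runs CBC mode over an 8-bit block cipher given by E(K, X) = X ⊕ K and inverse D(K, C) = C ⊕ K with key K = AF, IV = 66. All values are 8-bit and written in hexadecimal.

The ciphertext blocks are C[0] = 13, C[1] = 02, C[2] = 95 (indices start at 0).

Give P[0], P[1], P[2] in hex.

CBC decryption: P_i = D(K, C_i) ⊕ C_{i−1}, with C_{−1} = IV.
P[0]: D(K, 13) = BC; BC ⊕ 66 = DA.
P[1]: D(K, 02) = AD; AD ⊕ 13 = BE.
P[2]: D(K, 95) = 3A; 3A ⊕ 02 = 38.

P[0] = DA, P[1] = BE, P[2] = 38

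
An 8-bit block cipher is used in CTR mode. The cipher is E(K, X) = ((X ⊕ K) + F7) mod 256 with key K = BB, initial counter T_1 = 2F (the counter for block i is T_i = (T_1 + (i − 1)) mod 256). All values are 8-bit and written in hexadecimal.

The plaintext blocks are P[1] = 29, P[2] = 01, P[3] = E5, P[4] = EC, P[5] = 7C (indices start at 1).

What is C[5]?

C[5] = 03

CTR encryption: S_i = E(K, T_i) where T_i is the counter for block i; C_i = P_i ⊕ S_i.
C[1]: T = 2F, S = E(K, T) = 8B; 29 ⊕ 8B = A2.
C[2]: T = 30, S = E(K, T) = 82; 01 ⊕ 82 = 83.
C[3]: T = 31, S = E(K, T) = 81; E5 ⊕ 81 = 64.
C[4]: T = 32, S = E(K, T) = 80; EC ⊕ 80 = 6C.
C[5]: T = 33, S = E(K, T) = 7F; 7C ⊕ 7F = 03.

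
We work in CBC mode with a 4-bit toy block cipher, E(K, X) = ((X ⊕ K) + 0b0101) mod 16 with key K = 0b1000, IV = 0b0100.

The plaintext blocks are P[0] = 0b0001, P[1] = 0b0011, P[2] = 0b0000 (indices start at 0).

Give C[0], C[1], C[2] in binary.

C[0] = 0b0010, C[1] = 0b1110, C[2] = 0b1011

CBC encryption: C_i = E(K, P_i ⊕ C_{i−1}), with C_{−1} = IV.
C[0]: P[0] ⊕ 0b0100 = 0b0101; E(K, 0b0101) = 0b0010.
C[1]: P[1] ⊕ 0b0010 = 0b0001; E(K, 0b0001) = 0b1110.
C[2]: P[2] ⊕ 0b1110 = 0b1110; E(K, 0b1110) = 0b1011.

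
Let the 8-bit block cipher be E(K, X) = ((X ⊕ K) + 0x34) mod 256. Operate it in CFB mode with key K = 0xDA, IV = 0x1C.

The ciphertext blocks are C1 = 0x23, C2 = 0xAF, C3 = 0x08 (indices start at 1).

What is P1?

P1 = 0xD9

CFB decryption: P_i = C_i ⊕ E(K, C_{i−1}), with C_{0} = IV.
P1: E(K, 0x1C) = 0xFA; 0x23 ⊕ 0xFA = 0xD9.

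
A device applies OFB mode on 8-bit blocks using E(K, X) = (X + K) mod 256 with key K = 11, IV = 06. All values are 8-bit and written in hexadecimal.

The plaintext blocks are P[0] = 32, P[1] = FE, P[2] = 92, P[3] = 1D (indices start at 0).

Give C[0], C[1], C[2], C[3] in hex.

OFB encryption: S_i = E(K, S_{i−1}) with S_{−1} = IV; C_i = P_i ⊕ S_i.
C[0]: S = E(K, 06) = 17; 32 ⊕ 17 = 25.
C[1]: S = E(K, 17) = 28; FE ⊕ 28 = D6.
C[2]: S = E(K, 28) = 39; 92 ⊕ 39 = AB.
C[3]: S = E(K, 39) = 4A; 1D ⊕ 4A = 57.

C[0] = 25, C[1] = D6, C[2] = AB, C[3] = 57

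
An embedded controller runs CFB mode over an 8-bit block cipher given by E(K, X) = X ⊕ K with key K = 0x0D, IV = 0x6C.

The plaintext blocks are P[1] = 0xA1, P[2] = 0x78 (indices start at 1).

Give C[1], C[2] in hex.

C[1] = 0xC0, C[2] = 0xB5

CFB encryption: C_i = P_i ⊕ E(K, C_{i−1}), with C_{0} = IV.
C[1]: E(K, 0x6C) = 0x61; 0xA1 ⊕ 0x61 = 0xC0.
C[2]: E(K, 0xC0) = 0xCD; 0x78 ⊕ 0xCD = 0xB5.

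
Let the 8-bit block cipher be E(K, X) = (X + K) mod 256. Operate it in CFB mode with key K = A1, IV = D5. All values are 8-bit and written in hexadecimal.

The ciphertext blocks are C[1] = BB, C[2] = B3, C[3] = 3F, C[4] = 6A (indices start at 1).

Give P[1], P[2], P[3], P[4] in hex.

P[1] = CD, P[2] = EF, P[3] = 6B, P[4] = 8A

CFB decryption: P_i = C_i ⊕ E(K, C_{i−1}), with C_{0} = IV.
P[1]: E(K, D5) = 76; BB ⊕ 76 = CD.
P[2]: E(K, BB) = 5C; B3 ⊕ 5C = EF.
P[3]: E(K, B3) = 54; 3F ⊕ 54 = 6B.
P[4]: E(K, 3F) = E0; 6A ⊕ E0 = 8A.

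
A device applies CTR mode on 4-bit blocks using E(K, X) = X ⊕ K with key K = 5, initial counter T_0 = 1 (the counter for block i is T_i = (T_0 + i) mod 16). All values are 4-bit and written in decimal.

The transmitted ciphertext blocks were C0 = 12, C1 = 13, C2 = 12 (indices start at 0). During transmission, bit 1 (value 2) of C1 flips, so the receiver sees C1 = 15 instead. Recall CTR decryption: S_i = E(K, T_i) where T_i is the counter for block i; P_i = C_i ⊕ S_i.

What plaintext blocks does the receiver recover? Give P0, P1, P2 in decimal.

Only C1 changed, to 15. In CTR, a change in C_i flips the same bit in P_i only; the keystream is unaffected. Decrypting the received ciphertext:
P0: T = 1, S = E(K, T) = 4; 12 ⊕ 4 = 8.
P1: T = 2, S = E(K, T) = 7; 15 ⊕ 7 = 8.
P2: T = 3, S = E(K, T) = 6; 12 ⊕ 6 = 10.
Blocks that differ from the original plaintext: P1.

P0 = 8, P1 = 8, P2 = 10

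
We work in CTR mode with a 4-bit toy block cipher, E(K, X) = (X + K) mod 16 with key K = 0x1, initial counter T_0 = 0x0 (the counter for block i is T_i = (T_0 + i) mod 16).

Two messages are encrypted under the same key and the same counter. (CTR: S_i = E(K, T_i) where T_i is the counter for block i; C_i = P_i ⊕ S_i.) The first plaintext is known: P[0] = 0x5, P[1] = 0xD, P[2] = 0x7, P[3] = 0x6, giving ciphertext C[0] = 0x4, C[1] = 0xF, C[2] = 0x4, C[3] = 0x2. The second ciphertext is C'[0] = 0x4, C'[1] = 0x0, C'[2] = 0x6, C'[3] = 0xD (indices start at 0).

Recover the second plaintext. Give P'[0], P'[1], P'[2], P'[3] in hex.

P'[0] = 0x5, P'[1] = 0x2, P'[2] = 0x5, P'[3] = 0x9

In CTR with a reused counter, both messages share the same keystream S_i, so C_i ⊕ C'_i = P_i ⊕ P'_i and thus P'_i = P_i ⊕ C_i ⊕ C'_i.
P'[0]: 0x5 ⊕ 0x4 ⊕ 0x4 = 0x5.
P'[1]: 0xD ⊕ 0xF ⊕ 0x0 = 0x2.
P'[2]: 0x7 ⊕ 0x4 ⊕ 0x6 = 0x5.
P'[3]: 0x6 ⊕ 0x2 ⊕ 0xD = 0x9.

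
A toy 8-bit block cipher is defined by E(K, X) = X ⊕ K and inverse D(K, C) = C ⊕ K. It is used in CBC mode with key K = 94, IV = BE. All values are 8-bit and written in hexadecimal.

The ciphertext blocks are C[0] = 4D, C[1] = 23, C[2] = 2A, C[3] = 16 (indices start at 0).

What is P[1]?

CBC decryption: P_i = D(K, C_i) ⊕ C_{i−1}, with C_{−1} = IV.
P[1]: D(K, 23) = B7; B7 ⊕ 4D = FA.

P[1] = FA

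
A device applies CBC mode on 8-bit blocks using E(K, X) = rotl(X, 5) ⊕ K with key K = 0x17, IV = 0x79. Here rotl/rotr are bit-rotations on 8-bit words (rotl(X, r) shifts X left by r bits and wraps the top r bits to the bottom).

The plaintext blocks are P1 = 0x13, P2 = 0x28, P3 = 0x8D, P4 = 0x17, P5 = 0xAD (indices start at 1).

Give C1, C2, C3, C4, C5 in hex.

CBC encryption: C_i = E(K, P_i ⊕ C_{i−1}), with C_{0} = IV.
C1: P1 ⊕ 0x79 = 0x6A; E(K, 0x6A) = 0x5A.
C2: P2 ⊕ 0x5A = 0x72; E(K, 0x72) = 0x59.
C3: P3 ⊕ 0x59 = 0xD4; E(K, 0xD4) = 0x8D.
C4: P4 ⊕ 0x8D = 0x9A; E(K, 0x9A) = 0x44.
C5: P5 ⊕ 0x44 = 0xE9; E(K, 0xE9) = 0x2A.

C1 = 0x5A, C2 = 0x59, C3 = 0x8D, C4 = 0x44, C5 = 0x2A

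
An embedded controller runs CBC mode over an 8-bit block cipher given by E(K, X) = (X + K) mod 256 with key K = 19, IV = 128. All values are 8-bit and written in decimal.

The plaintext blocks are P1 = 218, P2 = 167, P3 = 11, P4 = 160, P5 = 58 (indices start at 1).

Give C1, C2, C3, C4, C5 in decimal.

CBC encryption: C_i = E(K, P_i ⊕ C_{i−1}), with C_{0} = IV.
C1: P1 ⊕ 128 = 90; E(K, 90) = 109.
C2: P2 ⊕ 109 = 202; E(K, 202) = 221.
C3: P3 ⊕ 221 = 214; E(K, 214) = 233.
C4: P4 ⊕ 233 = 73; E(K, 73) = 92.
C5: P5 ⊕ 92 = 102; E(K, 102) = 121.

C1 = 109, C2 = 221, C3 = 233, C4 = 92, C5 = 121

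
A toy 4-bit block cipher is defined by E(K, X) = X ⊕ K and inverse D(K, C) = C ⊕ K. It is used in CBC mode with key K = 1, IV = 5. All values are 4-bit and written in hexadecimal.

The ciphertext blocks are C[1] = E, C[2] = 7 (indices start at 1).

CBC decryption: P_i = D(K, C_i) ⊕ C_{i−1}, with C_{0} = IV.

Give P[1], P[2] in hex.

P[1] = A, P[2] = 8

P[1]: D(K, E) = F; F ⊕ 5 = A.
P[2]: D(K, 7) = 6; 6 ⊕ E = 8.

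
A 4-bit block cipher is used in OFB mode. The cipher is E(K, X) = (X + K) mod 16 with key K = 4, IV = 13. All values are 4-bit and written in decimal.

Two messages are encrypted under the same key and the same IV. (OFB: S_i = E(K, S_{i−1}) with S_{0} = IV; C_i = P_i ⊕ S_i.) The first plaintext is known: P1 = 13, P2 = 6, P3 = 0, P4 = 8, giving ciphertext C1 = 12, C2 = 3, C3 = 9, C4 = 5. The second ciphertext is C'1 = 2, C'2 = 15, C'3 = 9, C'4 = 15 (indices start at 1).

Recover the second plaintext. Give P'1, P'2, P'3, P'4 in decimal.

P'1 = 3, P'2 = 10, P'3 = 0, P'4 = 2

In OFB with a reused IV, both messages share the same keystream S_i, so C_i ⊕ C'_i = P_i ⊕ P'_i and thus P'_i = P_i ⊕ C_i ⊕ C'_i.
P'1: 13 ⊕ 12 ⊕ 2 = 3.
P'2: 6 ⊕ 3 ⊕ 15 = 10.
P'3: 0 ⊕ 9 ⊕ 9 = 0.
P'4: 8 ⊕ 5 ⊕ 15 = 2.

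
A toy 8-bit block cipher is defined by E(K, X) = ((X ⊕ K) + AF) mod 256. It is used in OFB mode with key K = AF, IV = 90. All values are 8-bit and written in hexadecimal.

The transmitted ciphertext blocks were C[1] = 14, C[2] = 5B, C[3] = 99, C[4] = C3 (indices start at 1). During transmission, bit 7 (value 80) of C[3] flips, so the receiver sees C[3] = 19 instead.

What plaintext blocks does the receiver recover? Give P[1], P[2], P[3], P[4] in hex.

OFB decryption: S_i = E(K, S_{i−1}) with S_{0} = IV; P_i = C_i ⊕ S_i.
Only C[3] changed, to 19. In OFB, a change in C_i flips the same bit in P_i only; the keystream is unaffected. Decrypting the received ciphertext:
P[1]: S = E(K, 90) = EE; 14 ⊕ EE = FA.
P[2]: S = E(K, EE) = F0; 5B ⊕ F0 = AB.
P[3]: S = E(K, F0) = 0E; 19 ⊕ 0E = 17.
P[4]: S = E(K, 0E) = 50; C3 ⊕ 50 = 93.
Blocks that differ from the original plaintext: P[3].

P[1] = FA, P[2] = AB, P[3] = 17, P[4] = 93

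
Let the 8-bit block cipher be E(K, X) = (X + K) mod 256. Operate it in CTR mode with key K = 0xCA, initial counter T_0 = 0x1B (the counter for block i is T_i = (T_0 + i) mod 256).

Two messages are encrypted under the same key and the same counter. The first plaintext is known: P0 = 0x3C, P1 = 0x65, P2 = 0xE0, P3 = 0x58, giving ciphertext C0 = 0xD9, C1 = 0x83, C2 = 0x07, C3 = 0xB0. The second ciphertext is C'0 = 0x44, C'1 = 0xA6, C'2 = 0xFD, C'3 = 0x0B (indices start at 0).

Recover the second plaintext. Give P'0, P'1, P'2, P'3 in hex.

P'0 = 0xA1, P'1 = 0x40, P'2 = 0x1A, P'3 = 0xE3

In CTR with a reused counter, both messages share the same keystream S_i, so C_i ⊕ C'_i = P_i ⊕ P'_i and thus P'_i = P_i ⊕ C_i ⊕ C'_i.
P'0: 0x3C ⊕ 0xD9 ⊕ 0x44 = 0xA1.
P'1: 0x65 ⊕ 0x83 ⊕ 0xA6 = 0x40.
P'2: 0xE0 ⊕ 0x07 ⊕ 0xFD = 0x1A.
P'3: 0x58 ⊕ 0xB0 ⊕ 0x0B = 0xE3.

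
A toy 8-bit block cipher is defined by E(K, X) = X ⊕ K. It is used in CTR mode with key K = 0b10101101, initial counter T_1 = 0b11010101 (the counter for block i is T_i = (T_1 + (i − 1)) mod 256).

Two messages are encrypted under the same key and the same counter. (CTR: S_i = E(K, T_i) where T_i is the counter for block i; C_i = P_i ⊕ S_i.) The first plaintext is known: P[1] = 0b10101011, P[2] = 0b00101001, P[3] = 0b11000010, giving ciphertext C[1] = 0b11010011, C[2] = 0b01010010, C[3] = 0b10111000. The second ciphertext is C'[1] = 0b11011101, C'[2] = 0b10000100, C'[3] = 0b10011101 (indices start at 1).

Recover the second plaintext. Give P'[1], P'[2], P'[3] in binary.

In CTR with a reused counter, both messages share the same keystream S_i, so C_i ⊕ C'_i = P_i ⊕ P'_i and thus P'_i = P_i ⊕ C_i ⊕ C'_i.
P'[1]: 0b10101011 ⊕ 0b11010011 ⊕ 0b11011101 = 0b10100101.
P'[2]: 0b00101001 ⊕ 0b01010010 ⊕ 0b10000100 = 0b11111111.
P'[3]: 0b11000010 ⊕ 0b10111000 ⊕ 0b10011101 = 0b11100111.

P'[1] = 0b10100101, P'[2] = 0b11111111, P'[3] = 0b11100111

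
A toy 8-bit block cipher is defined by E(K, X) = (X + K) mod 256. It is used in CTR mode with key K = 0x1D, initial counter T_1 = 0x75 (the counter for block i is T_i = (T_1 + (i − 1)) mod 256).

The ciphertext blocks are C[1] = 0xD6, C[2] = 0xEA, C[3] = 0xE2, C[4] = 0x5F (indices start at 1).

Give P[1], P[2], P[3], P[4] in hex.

CTR decryption: S_i = E(K, T_i) where T_i is the counter for block i; P_i = C_i ⊕ S_i.
P[1]: T = 0x75, S = E(K, T) = 0x92; 0xD6 ⊕ 0x92 = 0x44.
P[2]: T = 0x76, S = E(K, T) = 0x93; 0xEA ⊕ 0x93 = 0x79.
P[3]: T = 0x77, S = E(K, T) = 0x94; 0xE2 ⊕ 0x94 = 0x76.
P[4]: T = 0x78, S = E(K, T) = 0x95; 0x5F ⊕ 0x95 = 0xCA.

P[1] = 0x44, P[2] = 0x79, P[3] = 0x76, P[4] = 0xCA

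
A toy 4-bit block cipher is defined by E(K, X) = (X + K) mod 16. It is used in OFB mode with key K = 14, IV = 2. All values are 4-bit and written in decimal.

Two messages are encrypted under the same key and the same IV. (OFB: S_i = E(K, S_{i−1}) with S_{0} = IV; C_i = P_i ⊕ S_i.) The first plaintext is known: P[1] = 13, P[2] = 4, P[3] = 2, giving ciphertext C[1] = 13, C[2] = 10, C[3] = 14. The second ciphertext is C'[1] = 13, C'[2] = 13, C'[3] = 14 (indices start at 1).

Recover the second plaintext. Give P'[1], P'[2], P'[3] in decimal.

P'[1] = 13, P'[2] = 3, P'[3] = 2

In OFB with a reused IV, both messages share the same keystream S_i, so C_i ⊕ C'_i = P_i ⊕ P'_i and thus P'_i = P_i ⊕ C_i ⊕ C'_i.
P'[1]: 13 ⊕ 13 ⊕ 13 = 13.
P'[2]: 4 ⊕ 10 ⊕ 13 = 3.
P'[3]: 2 ⊕ 14 ⊕ 14 = 2.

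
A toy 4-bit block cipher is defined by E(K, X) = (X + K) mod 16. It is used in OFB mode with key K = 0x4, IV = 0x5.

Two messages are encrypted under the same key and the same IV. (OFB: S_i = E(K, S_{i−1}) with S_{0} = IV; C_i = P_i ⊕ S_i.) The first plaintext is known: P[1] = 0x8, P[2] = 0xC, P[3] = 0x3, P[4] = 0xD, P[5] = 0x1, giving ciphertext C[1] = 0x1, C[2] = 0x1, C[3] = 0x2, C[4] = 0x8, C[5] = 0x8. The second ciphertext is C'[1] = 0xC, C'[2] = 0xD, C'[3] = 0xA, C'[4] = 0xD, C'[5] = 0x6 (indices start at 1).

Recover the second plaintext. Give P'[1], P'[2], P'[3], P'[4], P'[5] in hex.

P'[1] = 0x5, P'[2] = 0x0, P'[3] = 0xB, P'[4] = 0x8, P'[5] = 0xF

In OFB with a reused IV, both messages share the same keystream S_i, so C_i ⊕ C'_i = P_i ⊕ P'_i and thus P'_i = P_i ⊕ C_i ⊕ C'_i.
P'[1]: 0x8 ⊕ 0x1 ⊕ 0xC = 0x5.
P'[2]: 0xC ⊕ 0x1 ⊕ 0xD = 0x0.
P'[3]: 0x3 ⊕ 0x2 ⊕ 0xA = 0xB.
P'[4]: 0xD ⊕ 0x8 ⊕ 0xD = 0x8.
P'[5]: 0x1 ⊕ 0x8 ⊕ 0x6 = 0xF.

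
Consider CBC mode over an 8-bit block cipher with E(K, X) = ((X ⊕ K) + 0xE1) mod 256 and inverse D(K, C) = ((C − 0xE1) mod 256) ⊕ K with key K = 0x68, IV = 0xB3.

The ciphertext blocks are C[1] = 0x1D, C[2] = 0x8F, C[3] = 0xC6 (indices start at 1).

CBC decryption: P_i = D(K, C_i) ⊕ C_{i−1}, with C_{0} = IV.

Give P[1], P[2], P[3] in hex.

P[1]: D(K, 0x1D) = 0x54; 0x54 ⊕ 0xB3 = 0xE7.
P[2]: D(K, 0x8F) = 0xC6; 0xC6 ⊕ 0x1D = 0xDB.
P[3]: D(K, 0xC6) = 0x8D; 0x8D ⊕ 0x8F = 0x02.

P[1] = 0xE7, P[2] = 0xDB, P[3] = 0x02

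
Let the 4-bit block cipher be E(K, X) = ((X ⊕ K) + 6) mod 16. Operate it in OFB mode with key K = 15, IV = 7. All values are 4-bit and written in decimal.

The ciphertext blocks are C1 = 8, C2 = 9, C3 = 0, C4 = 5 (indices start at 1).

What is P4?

P4 = 2

OFB decryption: S_i = E(K, S_{i−1}) with S_{0} = IV; P_i = C_i ⊕ S_i.
P1: S = E(K, 7) = 14; 8 ⊕ 14 = 6.
P2: S = E(K, 14) = 7; 9 ⊕ 7 = 14.
P3: S = E(K, 7) = 14; 0 ⊕ 14 = 14.
P4: S = E(K, 14) = 7; 5 ⊕ 7 = 2.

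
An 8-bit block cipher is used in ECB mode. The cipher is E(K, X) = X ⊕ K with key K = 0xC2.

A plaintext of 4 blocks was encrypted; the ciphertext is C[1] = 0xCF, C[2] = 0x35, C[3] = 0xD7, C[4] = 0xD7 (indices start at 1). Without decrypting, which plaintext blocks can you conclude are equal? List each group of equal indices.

P[3] = P[4]

ECB encrypts each block independently with the same key, so equal ciphertext blocks imply equal plaintext blocks.
C[3] = C[4] = 0xD7, so P[3] = P[4].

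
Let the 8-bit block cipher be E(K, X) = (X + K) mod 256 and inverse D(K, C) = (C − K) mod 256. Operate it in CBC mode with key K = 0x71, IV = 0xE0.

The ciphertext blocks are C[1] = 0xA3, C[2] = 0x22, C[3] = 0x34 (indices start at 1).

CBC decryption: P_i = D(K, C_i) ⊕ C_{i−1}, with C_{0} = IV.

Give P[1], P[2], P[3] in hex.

P[1] = 0xD2, P[2] = 0x12, P[3] = 0xE1

P[1]: D(K, 0xA3) = 0x32; 0x32 ⊕ 0xE0 = 0xD2.
P[2]: D(K, 0x22) = 0xB1; 0xB1 ⊕ 0xA3 = 0x12.
P[3]: D(K, 0x34) = 0xC3; 0xC3 ⊕ 0x22 = 0xE1.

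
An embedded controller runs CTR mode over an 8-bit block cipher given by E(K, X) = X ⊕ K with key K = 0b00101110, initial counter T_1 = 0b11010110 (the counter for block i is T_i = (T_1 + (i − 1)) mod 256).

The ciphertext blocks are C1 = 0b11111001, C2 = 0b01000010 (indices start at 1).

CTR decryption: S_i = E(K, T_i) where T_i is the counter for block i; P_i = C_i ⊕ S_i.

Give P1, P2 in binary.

P1 = 0b00000001, P2 = 0b10111011

P1: T = 0b11010110, S = E(K, T) = 0b11111000; 0b11111001 ⊕ 0b11111000 = 0b00000001.
P2: T = 0b11010111, S = E(K, T) = 0b11111001; 0b01000010 ⊕ 0b11111001 = 0b10111011.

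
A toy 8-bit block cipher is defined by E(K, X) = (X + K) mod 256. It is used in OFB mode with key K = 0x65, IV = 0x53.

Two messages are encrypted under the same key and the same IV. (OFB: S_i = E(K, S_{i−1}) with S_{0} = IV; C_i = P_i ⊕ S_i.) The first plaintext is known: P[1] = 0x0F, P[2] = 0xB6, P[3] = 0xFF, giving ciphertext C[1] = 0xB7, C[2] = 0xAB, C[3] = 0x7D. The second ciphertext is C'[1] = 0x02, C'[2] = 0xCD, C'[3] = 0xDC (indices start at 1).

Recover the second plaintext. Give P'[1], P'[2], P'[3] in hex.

P'[1] = 0xBA, P'[2] = 0xD0, P'[3] = 0x5E

In OFB with a reused IV, both messages share the same keystream S_i, so C_i ⊕ C'_i = P_i ⊕ P'_i and thus P'_i = P_i ⊕ C_i ⊕ C'_i.
P'[1]: 0x0F ⊕ 0xB7 ⊕ 0x02 = 0xBA.
P'[2]: 0xB6 ⊕ 0xAB ⊕ 0xCD = 0xD0.
P'[3]: 0xFF ⊕ 0x7D ⊕ 0xDC = 0x5E.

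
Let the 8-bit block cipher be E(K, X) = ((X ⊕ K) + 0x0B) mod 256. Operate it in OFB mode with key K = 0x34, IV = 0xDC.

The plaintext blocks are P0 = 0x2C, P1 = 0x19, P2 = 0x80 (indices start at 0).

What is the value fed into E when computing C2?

OFB encryption: S_i = E(K, S_{i−1}) with S_{−1} = IV; C_i = P_i ⊕ S_i.
C0: S = E(K, 0xDC) = 0xF3; 0x2C ⊕ 0xF3 = 0xDF.
C1: S = E(K, 0xF3) = 0xD2; 0x19 ⊕ 0xD2 = 0xCB.
C2: S = E(K, 0xD2) = 0xF1; 0x80 ⊕ 0xF1 = 0x71.
So the input to E for block 2 is 0xD2.

0xD2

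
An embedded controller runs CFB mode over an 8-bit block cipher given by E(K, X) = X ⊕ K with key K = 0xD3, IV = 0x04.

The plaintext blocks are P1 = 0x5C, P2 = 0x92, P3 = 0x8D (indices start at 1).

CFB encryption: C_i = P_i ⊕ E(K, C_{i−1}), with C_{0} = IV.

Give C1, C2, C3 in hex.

C1 = 0x8B, C2 = 0xCA, C3 = 0x94

C1: E(K, 0x04) = 0xD7; 0x5C ⊕ 0xD7 = 0x8B.
C2: E(K, 0x8B) = 0x58; 0x92 ⊕ 0x58 = 0xCA.
C3: E(K, 0xCA) = 0x19; 0x8D ⊕ 0x19 = 0x94.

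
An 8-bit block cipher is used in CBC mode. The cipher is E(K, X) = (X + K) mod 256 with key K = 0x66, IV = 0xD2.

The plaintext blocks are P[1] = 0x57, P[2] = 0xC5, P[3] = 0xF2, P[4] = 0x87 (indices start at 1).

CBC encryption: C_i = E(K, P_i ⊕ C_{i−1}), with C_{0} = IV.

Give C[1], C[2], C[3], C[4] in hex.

C[1] = 0xEB, C[2] = 0x94, C[3] = 0xCC, C[4] = 0xB1

C[1]: P[1] ⊕ 0xD2 = 0x85; E(K, 0x85) = 0xEB.
C[2]: P[2] ⊕ 0xEB = 0x2E; E(K, 0x2E) = 0x94.
C[3]: P[3] ⊕ 0x94 = 0x66; E(K, 0x66) = 0xCC.
C[4]: P[4] ⊕ 0xCC = 0x4B; E(K, 0x4B) = 0xB1.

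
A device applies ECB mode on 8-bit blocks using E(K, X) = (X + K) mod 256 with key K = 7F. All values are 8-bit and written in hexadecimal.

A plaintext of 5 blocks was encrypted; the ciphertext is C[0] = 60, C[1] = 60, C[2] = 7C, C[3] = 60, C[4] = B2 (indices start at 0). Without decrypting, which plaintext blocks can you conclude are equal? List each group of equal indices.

P[0] = P[1] = P[3]

ECB encrypts each block independently with the same key, so equal ciphertext blocks imply equal plaintext blocks.
C[0] = C[1] = C[3] = 60, so P[0] = P[1] = P[3].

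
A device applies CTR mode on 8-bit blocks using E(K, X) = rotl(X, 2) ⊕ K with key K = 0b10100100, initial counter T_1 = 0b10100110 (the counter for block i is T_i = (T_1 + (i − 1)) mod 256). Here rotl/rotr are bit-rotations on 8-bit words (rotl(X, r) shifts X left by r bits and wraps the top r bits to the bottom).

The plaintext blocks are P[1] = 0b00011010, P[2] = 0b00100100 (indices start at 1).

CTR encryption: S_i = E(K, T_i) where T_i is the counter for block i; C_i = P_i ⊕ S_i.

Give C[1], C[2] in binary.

C[1] = 0b00100100, C[2] = 0b00011110

C[1]: T = 0b10100110, S = E(K, T) = 0b00111110; 0b00011010 ⊕ 0b00111110 = 0b00100100.
C[2]: T = 0b10100111, S = E(K, T) = 0b00111010; 0b00100100 ⊕ 0b00111010 = 0b00011110.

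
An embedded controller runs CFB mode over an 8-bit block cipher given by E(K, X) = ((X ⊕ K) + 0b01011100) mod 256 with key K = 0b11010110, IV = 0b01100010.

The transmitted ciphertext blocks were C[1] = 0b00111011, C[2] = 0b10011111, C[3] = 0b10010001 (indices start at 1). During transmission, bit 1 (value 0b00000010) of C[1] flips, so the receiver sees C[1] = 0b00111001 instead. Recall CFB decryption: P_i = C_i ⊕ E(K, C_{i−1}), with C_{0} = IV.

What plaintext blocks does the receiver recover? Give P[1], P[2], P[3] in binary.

Only C[1] changed, to 0b00111001. In CFB, a change in C_i flips the same bit in P_i and garbles P_{i+1}. Decrypting the received ciphertext:
P[1]: E(K, 0b01100010) = 0b00010000; 0b00111001 ⊕ 0b00010000 = 0b00101001.
P[2]: E(K, 0b00111001) = 0b01001011; 0b10011111 ⊕ 0b01001011 = 0b11010100.
P[3]: E(K, 0b10011111) = 0b10100101; 0b10010001 ⊕ 0b10100101 = 0b00110100.
Blocks that differ from the original plaintext: P[1], P[2].

P[1] = 0b00101001, P[2] = 0b11010100, P[3] = 0b00110100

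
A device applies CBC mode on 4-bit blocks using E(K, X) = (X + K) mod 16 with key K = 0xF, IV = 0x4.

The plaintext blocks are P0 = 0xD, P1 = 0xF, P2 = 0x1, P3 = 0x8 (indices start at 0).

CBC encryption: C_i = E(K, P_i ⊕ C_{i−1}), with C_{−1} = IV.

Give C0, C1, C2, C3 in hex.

C0 = 0x8, C1 = 0x6, C2 = 0x6, C3 = 0xD

C0: P0 ⊕ 0x4 = 0x9; E(K, 0x9) = 0x8.
C1: P1 ⊕ 0x8 = 0x7; E(K, 0x7) = 0x6.
C2: P2 ⊕ 0x6 = 0x7; E(K, 0x7) = 0x6.
C3: P3 ⊕ 0x6 = 0xE; E(K, 0xE) = 0xD.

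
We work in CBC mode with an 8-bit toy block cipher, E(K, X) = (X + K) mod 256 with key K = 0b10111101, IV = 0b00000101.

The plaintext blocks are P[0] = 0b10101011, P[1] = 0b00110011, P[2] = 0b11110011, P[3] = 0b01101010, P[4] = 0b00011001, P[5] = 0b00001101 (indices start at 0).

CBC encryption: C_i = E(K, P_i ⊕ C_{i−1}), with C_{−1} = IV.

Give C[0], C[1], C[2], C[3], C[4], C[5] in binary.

C[0]: P[0] ⊕ 0b00000101 = 0b10101110; E(K, 0b10101110) = 0b01101011.
C[1]: P[1] ⊕ 0b01101011 = 0b01011000; E(K, 0b01011000) = 0b00010101.
C[2]: P[2] ⊕ 0b00010101 = 0b11100110; E(K, 0b11100110) = 0b10100011.
C[3]: P[3] ⊕ 0b10100011 = 0b11001001; E(K, 0b11001001) = 0b10000110.
C[4]: P[4] ⊕ 0b10000110 = 0b10011111; E(K, 0b10011111) = 0b01011100.
C[5]: P[5] ⊕ 0b01011100 = 0b01010001; E(K, 0b01010001) = 0b00001110.

C[0] = 0b01101011, C[1] = 0b00010101, C[2] = 0b10100011, C[3] = 0b10000110, C[4] = 0b01011100, C[5] = 0b00001110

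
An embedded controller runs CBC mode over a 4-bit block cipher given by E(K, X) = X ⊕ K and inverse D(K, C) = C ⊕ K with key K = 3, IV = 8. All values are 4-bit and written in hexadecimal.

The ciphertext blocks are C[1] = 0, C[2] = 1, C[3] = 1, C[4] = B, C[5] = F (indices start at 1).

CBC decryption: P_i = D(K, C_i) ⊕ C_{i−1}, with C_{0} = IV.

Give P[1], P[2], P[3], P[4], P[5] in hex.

P[1] = B, P[2] = 2, P[3] = 3, P[4] = 9, P[5] = 7

P[1]: D(K, 0) = 3; 3 ⊕ 8 = B.
P[2]: D(K, 1) = 2; 2 ⊕ 0 = 2.
P[3]: D(K, 1) = 2; 2 ⊕ 1 = 3.
P[4]: D(K, B) = 8; 8 ⊕ 1 = 9.
P[5]: D(K, F) = C; C ⊕ B = 7.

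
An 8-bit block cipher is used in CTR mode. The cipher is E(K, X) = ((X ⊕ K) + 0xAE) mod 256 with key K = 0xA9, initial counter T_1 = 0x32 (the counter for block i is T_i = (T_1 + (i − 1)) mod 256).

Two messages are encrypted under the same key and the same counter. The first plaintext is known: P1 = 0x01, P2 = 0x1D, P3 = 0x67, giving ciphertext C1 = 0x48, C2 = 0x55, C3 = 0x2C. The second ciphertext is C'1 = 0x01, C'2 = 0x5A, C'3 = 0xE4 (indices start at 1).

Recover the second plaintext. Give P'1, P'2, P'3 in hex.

In CTR with a reused counter, both messages share the same keystream S_i, so C_i ⊕ C'_i = P_i ⊕ P'_i and thus P'_i = P_i ⊕ C_i ⊕ C'_i.
P'1: 0x01 ⊕ 0x48 ⊕ 0x01 = 0x48.
P'2: 0x1D ⊕ 0x55 ⊕ 0x5A = 0x12.
P'3: 0x67 ⊕ 0x2C ⊕ 0xE4 = 0xAF.

P'1 = 0x48, P'2 = 0x12, P'3 = 0xAF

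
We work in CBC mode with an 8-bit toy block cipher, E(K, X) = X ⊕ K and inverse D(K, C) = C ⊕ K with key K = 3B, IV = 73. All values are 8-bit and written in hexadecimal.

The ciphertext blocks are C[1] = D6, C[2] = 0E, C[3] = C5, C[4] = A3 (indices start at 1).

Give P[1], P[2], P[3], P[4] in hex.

CBC decryption: P_i = D(K, C_i) ⊕ C_{i−1}, with C_{0} = IV.
P[1]: D(K, D6) = ED; ED ⊕ 73 = 9E.
P[2]: D(K, 0E) = 35; 35 ⊕ D6 = E3.
P[3]: D(K, C5) = FE; FE ⊕ 0E = F0.
P[4]: D(K, A3) = 98; 98 ⊕ C5 = 5D.

P[1] = 9E, P[2] = E3, P[3] = F0, P[4] = 5D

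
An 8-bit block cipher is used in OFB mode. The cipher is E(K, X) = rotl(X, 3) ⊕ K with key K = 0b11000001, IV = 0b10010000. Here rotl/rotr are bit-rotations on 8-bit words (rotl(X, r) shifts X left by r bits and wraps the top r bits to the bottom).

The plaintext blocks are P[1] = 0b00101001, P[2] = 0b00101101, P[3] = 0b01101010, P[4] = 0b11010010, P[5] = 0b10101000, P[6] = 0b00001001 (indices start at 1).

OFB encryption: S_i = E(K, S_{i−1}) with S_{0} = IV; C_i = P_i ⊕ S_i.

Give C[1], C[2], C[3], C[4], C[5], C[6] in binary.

C[1]: S = E(K, 0b10010000) = 0b01000101; 0b00101001 ⊕ 0b01000101 = 0b01101100.
C[2]: S = E(K, 0b01000101) = 0b11101011; 0b00101101 ⊕ 0b11101011 = 0b11000110.
C[3]: S = E(K, 0b11101011) = 0b10011110; 0b01101010 ⊕ 0b10011110 = 0b11110100.
C[4]: S = E(K, 0b10011110) = 0b00110101; 0b11010010 ⊕ 0b00110101 = 0b11100111.
C[5]: S = E(K, 0b00110101) = 0b01101000; 0b10101000 ⊕ 0b01101000 = 0b11000000.
C[6]: S = E(K, 0b01101000) = 0b10000010; 0b00001001 ⊕ 0b10000010 = 0b10001011.

C[1] = 0b01101100, C[2] = 0b11000110, C[3] = 0b11110100, C[4] = 0b11100111, C[5] = 0b11000000, C[6] = 0b10001011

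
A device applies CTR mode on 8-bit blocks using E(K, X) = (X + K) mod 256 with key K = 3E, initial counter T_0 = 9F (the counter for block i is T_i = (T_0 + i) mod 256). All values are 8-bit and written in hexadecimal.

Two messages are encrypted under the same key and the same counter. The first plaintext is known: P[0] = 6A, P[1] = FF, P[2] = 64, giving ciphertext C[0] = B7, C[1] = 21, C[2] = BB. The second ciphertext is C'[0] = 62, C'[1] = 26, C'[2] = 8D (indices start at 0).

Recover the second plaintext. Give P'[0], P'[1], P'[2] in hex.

In CTR with a reused counter, both messages share the same keystream S_i, so C_i ⊕ C'_i = P_i ⊕ P'_i and thus P'_i = P_i ⊕ C_i ⊕ C'_i.
P'[0]: 6A ⊕ B7 ⊕ 62 = BF.
P'[1]: FF ⊕ 21 ⊕ 26 = F8.
P'[2]: 64 ⊕ BB ⊕ 8D = 52.

P'[0] = BF, P'[1] = F8, P'[2] = 52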